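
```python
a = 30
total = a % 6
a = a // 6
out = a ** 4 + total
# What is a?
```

Trace:
`a = 30` → a = 30
`total = a % 6` → total = 0
`a = a // 6` → a = 5
`out = a ** 4 + total` → out = 625
So a = 5

Answer: 5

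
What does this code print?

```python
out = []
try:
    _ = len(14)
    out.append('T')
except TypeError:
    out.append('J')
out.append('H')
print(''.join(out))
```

Execution trace: 'J' (except TypeError) → 'H' (after the try/except). Output: JH

Answer: JH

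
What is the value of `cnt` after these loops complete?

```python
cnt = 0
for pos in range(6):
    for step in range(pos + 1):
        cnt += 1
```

Triangle: 1 + 2 + ... + 6
`cnt` takes the values: 0 → 1 → 2 → 3 → 4 → 5 → 6 → 7 → 8 → 9 → 10 → 11 → 12 → 13 → 14 → 15 → 16 → 17 → 18 → 19 → 20 → 21

Answer: 21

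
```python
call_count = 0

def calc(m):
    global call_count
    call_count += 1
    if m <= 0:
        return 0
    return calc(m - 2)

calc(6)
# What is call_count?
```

Linear recursion stepping by 2: 4 calls from m=6 down to ≤0.

Answer: 4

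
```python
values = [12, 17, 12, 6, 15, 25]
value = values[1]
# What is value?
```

Trace:
`values = [12, 17, 12, 6, 15, 25]` → values = [12, 17, 12, 6, 15, 25]
`value = values[1]` → value = 17
So value = 17

Answer: 17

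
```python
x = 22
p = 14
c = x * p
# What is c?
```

Trace:
`x = 22` → x = 22
`p = 14` → p = 14
`c = x * p` → c = 308
So c = 308

Answer: 308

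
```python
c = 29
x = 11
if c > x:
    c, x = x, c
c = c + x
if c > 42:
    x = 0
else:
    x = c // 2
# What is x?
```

Trace:
`c = 29` → c = 29
`x = 11` → x = 11
`if c > x: ...` → c > x is True → c = 11; x = 29
`c = c + x` → c = 40
`if c > 42: ...` → c > 42 is False, take else branch → x = 20
So x = 20

Answer: 20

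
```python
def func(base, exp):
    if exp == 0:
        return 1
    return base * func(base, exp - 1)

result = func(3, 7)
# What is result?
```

func(3, 7) = 3 * 3 * 3 * 3 * 3 * 3 * 3 = 2187

Answer: 2187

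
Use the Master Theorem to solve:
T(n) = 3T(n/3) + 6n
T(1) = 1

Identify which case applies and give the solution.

a=3, b=3, f(n)=6n. log_3(3) = 1. Since c=1 = 1, Case 2 applies: T(n) = Θ(n^log_b(a) · log n) = O(n log n).

Answer: O(n log n) - Case 2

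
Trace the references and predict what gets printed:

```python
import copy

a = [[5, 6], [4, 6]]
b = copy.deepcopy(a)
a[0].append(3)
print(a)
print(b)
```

Key concept: deep copy is fully independent.
Step by step:
`a = [[5, 6], [4, 6]]` → a = [[5, 6], [4, 6]]
`b = copy.deepcopy(a)` → b = [[5, 6], [4, 6]]
`a[0].append(3)` → a = [[5, 6, 3], [4, 6]]
`print(a)` → prints [[5, 6, 3], [4, 6]]
`print(b)` → prints [[5, 6], [4, 6]]

Answer:
[[5, 6, 3], [4, 6]]
[[5, 6], [4, 6]]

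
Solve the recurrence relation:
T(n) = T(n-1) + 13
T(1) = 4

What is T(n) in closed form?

Unrolling: T(n) = T(1) + 13·(n-1) = 4 + 13(n-1) = 13n - 9.

Answer: T(n) = 13n - 9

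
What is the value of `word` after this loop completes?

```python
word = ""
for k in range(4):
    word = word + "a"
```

Repeat 'a' 4 times
`word` takes the values: "" → "a" → "aa" → "aaa" → "aaaa"

Answer: "aaaa"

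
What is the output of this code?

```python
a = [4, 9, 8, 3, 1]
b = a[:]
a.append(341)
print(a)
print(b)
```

Key concept: slice [:] creates copy.
Step by step:
`a = [4, 9, 8, 3, 1]` → a = [4, 9, 8, 3, 1]
`b = a[:]` → b = [4, 9, 8, 3, 1]
`a.append(341)` → a = [4, 9, 8, 3, 1, 341]
`print(a)` → prints [4, 9, 8, 3, 1, 341]
`print(b)` → prints [4, 9, 8, 3, 1]

Answer:
[4, 9, 8, 3, 1, 341]
[4, 9, 8, 3, 1]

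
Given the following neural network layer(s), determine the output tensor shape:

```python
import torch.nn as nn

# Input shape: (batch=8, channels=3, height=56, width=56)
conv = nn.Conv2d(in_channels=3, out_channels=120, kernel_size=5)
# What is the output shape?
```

Input: (8, 3, 56, 56) -> Output: (8, 120, 52, 52)

Answer: (8, 120, 52, 52)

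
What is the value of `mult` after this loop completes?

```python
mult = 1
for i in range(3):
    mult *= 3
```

3^3 = 27
`mult` takes the values: 1 → 3 → 9 → 27

Answer: 27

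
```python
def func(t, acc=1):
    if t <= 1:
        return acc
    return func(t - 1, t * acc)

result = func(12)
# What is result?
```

Accumulator trace (n, acc): (12, 1) -> (11, 12) -> (10, 132) -> (9, 1320) -> (8, 11880) -> (7, 95040) -> (6, 665280) -> (5, 3991680) -> (4, 19958400) -> (3, 79833600) -> (2, 239500800) -> (1, 479001600) -> return 479001600

Answer: 479001600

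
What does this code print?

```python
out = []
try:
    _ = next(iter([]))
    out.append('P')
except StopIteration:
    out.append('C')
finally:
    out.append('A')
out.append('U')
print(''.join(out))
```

Execution trace: 'C' (except StopIteration) → 'A' (finally) → 'U' (after the try/except). Output: CAU

Answer: CAU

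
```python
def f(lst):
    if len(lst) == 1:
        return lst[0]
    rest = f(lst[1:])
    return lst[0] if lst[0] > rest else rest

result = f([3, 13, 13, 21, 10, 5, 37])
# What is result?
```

Recursive max over [3, 13, 13, 21, 10, 5, 37] = 37

Answer: 37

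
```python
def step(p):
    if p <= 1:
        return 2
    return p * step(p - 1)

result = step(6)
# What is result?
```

step(6) = 6 * 5 * 4 * 3 * 2 * 2 = 1440

Answer: 1440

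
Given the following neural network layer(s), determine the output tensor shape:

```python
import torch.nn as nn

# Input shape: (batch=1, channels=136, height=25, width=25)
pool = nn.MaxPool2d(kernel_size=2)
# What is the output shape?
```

Input: (1, 136, 25, 25) -> Output: (1, 136, 12, 12)

Answer: (1, 136, 12, 12)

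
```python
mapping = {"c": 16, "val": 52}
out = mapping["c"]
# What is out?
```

Trace:
`mapping = {"c": 16, "val": 52}` → mapping = {'c': 16, 'val': 52}
`out = mapping["c"]` → out = 16
So out = 16

Answer: 16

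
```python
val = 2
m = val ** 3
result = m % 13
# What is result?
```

Trace:
`val = 2` → val = 2
`m = val ** 3` → m = 8
`result = m % 13` → result = 8
So result = 8

Answer: 8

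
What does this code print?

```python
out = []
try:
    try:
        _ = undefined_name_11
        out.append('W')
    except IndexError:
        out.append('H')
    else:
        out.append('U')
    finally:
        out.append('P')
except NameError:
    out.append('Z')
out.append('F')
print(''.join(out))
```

Execution trace: 'P' (inner finally) → 'Z' (outer except NameError) → 'F' (after the try/except). Output: PZF

Answer: PZF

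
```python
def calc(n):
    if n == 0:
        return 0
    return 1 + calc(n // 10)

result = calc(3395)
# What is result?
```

Count of digits of 3395: 4

Answer: 4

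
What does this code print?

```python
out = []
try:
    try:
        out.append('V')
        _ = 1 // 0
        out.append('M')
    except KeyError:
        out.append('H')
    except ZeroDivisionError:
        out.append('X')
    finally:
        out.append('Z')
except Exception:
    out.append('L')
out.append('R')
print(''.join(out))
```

Execution trace: 'V' (inner try body) → 'X' (inner except ZeroDivisionError) → 'Z' (inner finally) → 'R' (after the try/except). Output: VXZR

Answer: VXZR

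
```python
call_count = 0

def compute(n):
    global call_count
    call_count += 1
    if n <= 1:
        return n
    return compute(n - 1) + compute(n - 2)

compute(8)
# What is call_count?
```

Calls(n) = 1 + Calls(n-1) + Calls(n-2); Calls(0)=Calls(1)=1. For n=8 this gives 67.

Answer: 67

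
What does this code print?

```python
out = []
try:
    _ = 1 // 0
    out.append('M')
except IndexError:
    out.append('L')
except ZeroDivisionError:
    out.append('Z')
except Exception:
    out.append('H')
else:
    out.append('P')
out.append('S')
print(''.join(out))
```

Execution trace: 'Z' (except ZeroDivisionError) → 'S' (after the try/except). Output: ZS

Answer: ZS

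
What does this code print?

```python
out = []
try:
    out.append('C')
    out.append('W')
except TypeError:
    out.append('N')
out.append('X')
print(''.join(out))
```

Execution trace: 'C' (try body) → 'W' (try body, no exception) → 'X' (after the try/except). Output: CWX

Answer: CWX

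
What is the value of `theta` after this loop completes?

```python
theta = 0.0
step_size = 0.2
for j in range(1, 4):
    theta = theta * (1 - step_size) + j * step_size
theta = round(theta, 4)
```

Moving average with lr=0.2
`theta` takes the values: 0.0 → 0.2 → 0.56 → 1.048

Answer: 1.048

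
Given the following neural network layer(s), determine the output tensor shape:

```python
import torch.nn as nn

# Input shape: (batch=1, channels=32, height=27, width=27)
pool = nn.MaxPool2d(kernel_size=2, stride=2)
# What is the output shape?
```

Input: (1, 32, 27, 27) -> Output: (1, 32, 13, 13)

Answer: (1, 32, 13, 13)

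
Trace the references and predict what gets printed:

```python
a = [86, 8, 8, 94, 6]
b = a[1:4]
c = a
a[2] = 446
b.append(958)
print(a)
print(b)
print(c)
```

Key concept: slice vs alias.
Step by step:
`a = [86, 8, 8, 94, 6]` → a = [86, 8, 8, 94, 6]
`b = a[1:4]` → b = [8, 8, 94]
`c = a` → c = [86, 8, 8, 94, 6] (same object as a)
`a[2] = 446` → a = [86, 8, 446, 94, 6] (same object as c); c = [86, 8, 446, 94, 6] (same object as a)
`b.append(958)` → b = [8, 8, 94, 958]
`print(a)` → prints [86, 8, 446, 94, 6]
`print(b)` → prints [8, 8, 94, 958]
`print(c)` → prints [86, 8, 446, 94, 6]

Answer:
[86, 8, 446, 94, 6]
[8, 8, 94, 958]
[86, 8, 446, 94, 6]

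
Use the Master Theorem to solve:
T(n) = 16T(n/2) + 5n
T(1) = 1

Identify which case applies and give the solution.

a=16, b=2, f(n)=5n. log_2(16) = 4. Since c=1 < 4, Case 1 applies: T(n) = Θ(n^log_b(a)) = O(n^4).

Answer: O(n^4) - Case 1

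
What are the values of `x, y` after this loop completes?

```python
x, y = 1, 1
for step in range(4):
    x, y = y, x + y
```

Fibonacci: after 4 iterations
`x, y` takes the values: (1, 1) → (1, 2) → (2, 3) → (3, 5) → (5, 8)

Answer: 5, 8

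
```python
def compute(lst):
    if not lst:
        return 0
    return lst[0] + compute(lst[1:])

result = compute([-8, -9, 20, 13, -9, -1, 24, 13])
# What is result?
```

(-8) + (-9) + 20 + 13 + (-9) + (-1) + 24 + 13 + 0 = 43

Answer: 43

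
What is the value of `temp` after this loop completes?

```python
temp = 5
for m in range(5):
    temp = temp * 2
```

Multiply by 2, 5 times: 5 * 2^5 = 160
`temp` takes the values: 5 → 10 → 20 → 40 → 80 → 160

Answer: 160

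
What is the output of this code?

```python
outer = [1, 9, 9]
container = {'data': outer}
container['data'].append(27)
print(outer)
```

Key concept: dict holds reference to list.
Step by step:
`outer = [1, 9, 9]` → outer = [1, 9, 9]
`container = {'data': outer}` → container = {'data': [1, 9, 9]}
`container['data'].append(27)` → outer = [1, 9, 9, 27]; container = {'data': [1, 9, 9, 27]}
`print(outer)` → prints [1, 9, 9, 27]

Answer: [1, 9, 9, 27]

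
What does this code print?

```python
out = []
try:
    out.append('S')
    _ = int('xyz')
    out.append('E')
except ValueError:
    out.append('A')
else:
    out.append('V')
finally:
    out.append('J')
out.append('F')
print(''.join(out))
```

Execution trace: 'S' (try body) → 'A' (except ValueError) → 'J' (finally) → 'F' (after the try/except). Output: SAJF

Answer: SAJF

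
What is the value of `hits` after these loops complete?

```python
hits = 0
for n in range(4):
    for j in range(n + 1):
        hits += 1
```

Triangle: 1 + 2 + ... + 4
`hits` takes the values: 0 → 1 → 2 → 3 → 4 → 5 → 6 → 7 → 8 → 9 → 10

Answer: 10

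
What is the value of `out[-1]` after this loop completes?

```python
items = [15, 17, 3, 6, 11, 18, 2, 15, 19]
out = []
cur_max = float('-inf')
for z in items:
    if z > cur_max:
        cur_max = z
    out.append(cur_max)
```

Running max ends at 19
`out` takes the values: [] → [15] → [15, 17] → [15, 17, 17] → [15, 17, 17, 17] → [15, 17, 17, 17, 17] → [15, 17, 17, 17, 17, 18] → [15, 17, 17, 17, 17, 18, 18] → [15, 17, 17, 17, 17, 18, 18, 18] → [15, 17, 17, 17, 17, 18, 18, 18, 19]
So `out[-1]` = 19

Answer: 19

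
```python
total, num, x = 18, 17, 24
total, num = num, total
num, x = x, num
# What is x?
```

Trace:
`total, num, x = 18, 17, 24` → total = 18; num = 17; x = 24
`total, num = num, total` → total = 17; num = 18
`num, x = x, num` → num = 24; x = 18
So x = 18

Answer: 18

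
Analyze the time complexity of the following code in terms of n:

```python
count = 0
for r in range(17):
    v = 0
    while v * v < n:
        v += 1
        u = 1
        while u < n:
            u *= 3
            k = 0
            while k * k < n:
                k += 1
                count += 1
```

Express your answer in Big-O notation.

Each loop level contributes: 1 × √n × log n × √n. Multiplying the contributions gives O(n log n).

Answer: O(n log n)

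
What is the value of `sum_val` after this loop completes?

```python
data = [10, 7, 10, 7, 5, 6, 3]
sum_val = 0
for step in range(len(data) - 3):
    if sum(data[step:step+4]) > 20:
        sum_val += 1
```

Count windows with sum > 20
`sum_val` takes the values: 0 → 1 → 2 → 3 → 4

Answer: 4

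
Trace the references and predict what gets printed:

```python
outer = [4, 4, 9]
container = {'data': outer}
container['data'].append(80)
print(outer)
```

Key concept: dict holds reference to list.
Step by step:
`outer = [4, 4, 9]` → outer = [4, 4, 9]
`container = {'data': outer}` → container = {'data': [4, 4, 9]}
`container['data'].append(80)` → outer = [4, 4, 9, 80]; container = {'data': [4, 4, 9, 80]}
`print(outer)` → prints [4, 4, 9, 80]

Answer: [4, 4, 9, 80]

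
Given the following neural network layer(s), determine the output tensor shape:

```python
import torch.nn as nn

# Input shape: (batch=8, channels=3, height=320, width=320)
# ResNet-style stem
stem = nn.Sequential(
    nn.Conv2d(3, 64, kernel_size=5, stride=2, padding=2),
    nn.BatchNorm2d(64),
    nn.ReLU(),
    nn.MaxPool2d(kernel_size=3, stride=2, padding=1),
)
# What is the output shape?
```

Input: (8, 3, 320, 320) -> after Conv2d 5x5 stride=2: (8, 64, 160, 160) -> Output: (8, 64, 80, 80)

Answer: (8, 64, 80, 80)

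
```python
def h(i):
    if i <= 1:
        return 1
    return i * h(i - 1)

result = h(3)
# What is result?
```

h(3) = 3 * 2 * 1 = 6

Answer: 6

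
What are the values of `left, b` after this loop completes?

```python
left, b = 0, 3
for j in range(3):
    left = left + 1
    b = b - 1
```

left goes 0→3, b goes 3→0
`left, b` takes the values: (0, 3) → (1, 3) → (1, 2) → (2, 2) → (2, 1) → (3, 1) → (3, 0)

Answer: 3, 0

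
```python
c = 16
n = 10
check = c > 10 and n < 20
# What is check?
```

Trace:
`c = 16` → c = 16
`n = 10` → n = 10
`check = c > 10 and n < 20` → check = True
So check = True

Answer: True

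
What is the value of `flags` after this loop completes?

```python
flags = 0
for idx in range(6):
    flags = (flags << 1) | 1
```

Build 6 consecutive 1-bits: 0b111111
`flags` takes the values: 0 → 1 → 3 → 7 → 15 → 31 → 63

Answer: 63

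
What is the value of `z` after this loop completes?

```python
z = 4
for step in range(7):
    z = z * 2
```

Multiply by 2, 7 times: 4 * 2^7 = 512
`z` takes the values: 4 → 8 → 16 → 32 → 64 → 128 → 256 → 512

Answer: 512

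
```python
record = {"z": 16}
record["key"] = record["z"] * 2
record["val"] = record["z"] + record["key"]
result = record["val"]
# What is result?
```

Trace:
`record = {"z": 16}` → record = {'z': 16}
`record["key"] = record["z"] * 2` → record = {'z': 16, 'key': 32}
`record["val"] = record["z"] + record["key"]` → record = {'z': 16, 'key': 32, 'val': 48}
`result = record["val"]` → result = 48
So result = 48

Answer: 48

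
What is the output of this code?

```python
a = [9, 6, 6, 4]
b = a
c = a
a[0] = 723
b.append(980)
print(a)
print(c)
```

Key concept: multiple aliases.
Step by step:
`a = [9, 6, 6, 4]` → a = [9, 6, 6, 4]
`b = a` → b = [9, 6, 6, 4] (same object as a)
`c = a` → c = [9, 6, 6, 4] (same object as a, b)
`a[0] = 723` → a = [723, 6, 6, 4] (same object as b, c); b = [723, 6, 6, 4] (same object as a, c); c = [723, 6, 6, 4] (same object as a, b)
`b.append(980)` → a = [723, 6, 6, 4, 980] (same object as b, c); b = [723, 6, 6, 4, 980] (same object as a, c); c = [723, 6, 6, 4, 980] (same object as a, b)
`print(a)` → prints [723, 6, 6, 4, 980]
`print(c)` → prints [723, 6, 6, 4, 980]

Answer:
[723, 6, 6, 4, 980]
[723, 6, 6, 4, 980]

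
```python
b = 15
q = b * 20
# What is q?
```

Trace:
`b = 15` → b = 15
`q = b * 20` → q = 300
So q = 300

Answer: 300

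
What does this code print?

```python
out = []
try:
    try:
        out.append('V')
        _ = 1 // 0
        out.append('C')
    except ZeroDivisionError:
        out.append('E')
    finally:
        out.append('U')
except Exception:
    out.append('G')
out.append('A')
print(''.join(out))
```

Execution trace: 'V' (inner try body) → 'E' (inner except ZeroDivisionError) → 'U' (inner finally) → 'A' (after the try/except). Output: VEUA

Answer: VEUA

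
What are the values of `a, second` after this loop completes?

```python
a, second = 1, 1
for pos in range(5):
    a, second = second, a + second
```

Fibonacci: after 5 iterations
`a, second` takes the values: (1, 1) → (1, 2) → (2, 3) → (3, 5) → (5, 8) → (8, 13)

Answer: 8, 13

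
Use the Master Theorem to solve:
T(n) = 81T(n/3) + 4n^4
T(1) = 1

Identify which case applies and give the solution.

a=81, b=3, f(n)=4n^4. log_3(81) = 4. Since c=4 = 4, Case 2 applies: T(n) = Θ(n^log_b(a) · log n) = O(n^4 log n).

Answer: O(n^4 log n) - Case 2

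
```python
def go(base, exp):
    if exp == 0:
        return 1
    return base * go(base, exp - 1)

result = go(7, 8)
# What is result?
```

go(7, 8) = 7 * 7 * 7 * 7 * 7 * 7 * 7 * 7 = 5764801

Answer: 5764801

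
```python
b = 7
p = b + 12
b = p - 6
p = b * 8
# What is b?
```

Trace:
`b = 7` → b = 7
`p = b + 12` → p = 19
`b = p - 6` → b = 13
`p = b * 8` → p = 104
So b = 13

Answer: 13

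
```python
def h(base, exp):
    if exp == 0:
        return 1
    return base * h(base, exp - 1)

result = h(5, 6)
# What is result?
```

h(5, 6) = 5 * 5 * 5 * 5 * 5 * 5 = 15625

Answer: 15625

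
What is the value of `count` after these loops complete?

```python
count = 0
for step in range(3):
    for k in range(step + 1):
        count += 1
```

Triangle: 1 + 2 + ... + 3
`count` takes the values: 0 → 1 → 2 → 3 → 4 → 5 → 6

Answer: 6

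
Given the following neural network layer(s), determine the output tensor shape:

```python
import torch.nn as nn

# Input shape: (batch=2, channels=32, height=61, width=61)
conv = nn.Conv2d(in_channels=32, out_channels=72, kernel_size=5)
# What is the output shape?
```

Input: (2, 32, 61, 61) -> Output: (2, 72, 57, 57)

Answer: (2, 72, 57, 57)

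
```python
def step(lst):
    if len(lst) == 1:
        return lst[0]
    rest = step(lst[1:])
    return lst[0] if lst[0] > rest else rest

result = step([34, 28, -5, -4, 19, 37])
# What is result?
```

Recursive max over [34, 28, -5, -4, 19, 37] = 37

Answer: 37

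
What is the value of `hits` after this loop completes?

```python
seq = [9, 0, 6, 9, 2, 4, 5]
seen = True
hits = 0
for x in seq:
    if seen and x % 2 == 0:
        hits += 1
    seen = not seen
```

Count even values at even positions
`hits` takes the values: 0 → 1 → 2

Answer: 2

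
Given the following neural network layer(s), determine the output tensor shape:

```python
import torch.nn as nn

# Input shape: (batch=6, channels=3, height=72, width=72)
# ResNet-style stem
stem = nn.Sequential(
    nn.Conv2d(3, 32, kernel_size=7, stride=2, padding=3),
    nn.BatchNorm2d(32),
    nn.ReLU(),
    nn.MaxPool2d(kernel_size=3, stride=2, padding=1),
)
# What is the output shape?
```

Input: (6, 3, 72, 72) -> after Conv2d 7x7 stride=2: (6, 32, 36, 36) -> Output: (6, 32, 18, 18)

Answer: (6, 32, 18, 18)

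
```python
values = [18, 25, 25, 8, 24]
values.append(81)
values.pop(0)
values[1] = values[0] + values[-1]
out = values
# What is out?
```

Trace:
`values = [18, 25, 25, 8, 24]` → values = [18, 25, 25, 8, 24]
`values.append(81)` → values = [18, 25, 25, 8, 24, 81]
`values.pop(0)` → values = [25, 25, 8, 24, 81]
`values[1] = values[0] + values[-1]` → values = [25, 106, 8, 24, 81]
`out = values` → out = [25, 106, 8, 24, 81]
So out = [25, 106, 8, 24, 81]

Answer: [25, 106, 8, 24, 81]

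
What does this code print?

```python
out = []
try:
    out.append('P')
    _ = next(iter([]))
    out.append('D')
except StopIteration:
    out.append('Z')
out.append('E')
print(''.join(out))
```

Execution trace: 'P' (try body) → 'Z' (except StopIteration) → 'E' (after the try/except). Output: PZE

Answer: PZE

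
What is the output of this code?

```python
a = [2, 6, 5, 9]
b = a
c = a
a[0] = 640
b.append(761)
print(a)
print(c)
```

Key concept: multiple aliases.
Step by step:
`a = [2, 6, 5, 9]` → a = [2, 6, 5, 9]
`b = a` → b = [2, 6, 5, 9] (same object as a)
`c = a` → c = [2, 6, 5, 9] (same object as a, b)
`a[0] = 640` → a = [640, 6, 5, 9] (same object as b, c); b = [640, 6, 5, 9] (same object as a, c); c = [640, 6, 5, 9] (same object as a, b)
`b.append(761)` → a = [640, 6, 5, 9, 761] (same object as b, c); b = [640, 6, 5, 9, 761] (same object as a, c); c = [640, 6, 5, 9, 761] (same object as a, b)
`print(a)` → prints [640, 6, 5, 9, 761]
`print(c)` → prints [640, 6, 5, 9, 761]

Answer:
[640, 6, 5, 9, 761]
[640, 6, 5, 9, 761]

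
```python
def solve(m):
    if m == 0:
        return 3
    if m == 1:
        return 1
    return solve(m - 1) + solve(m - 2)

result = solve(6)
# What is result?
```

Build up from base cases: solve(0)=3, solve(1)=1, solve(2)=4, solve(3)=5, solve(4)=9, solve(5)=14, solve(6)=23

Answer: 23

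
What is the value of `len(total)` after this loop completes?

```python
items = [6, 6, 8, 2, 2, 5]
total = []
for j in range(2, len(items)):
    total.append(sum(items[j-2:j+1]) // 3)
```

Number of 3-element averages
`total` takes the values: [] → [6] → [6, 5] → [6, 5, 4] → [6, 5, 4, 3]
So `len(total)` = 4

Answer: 4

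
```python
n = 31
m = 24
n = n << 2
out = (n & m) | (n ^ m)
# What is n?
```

Trace:
`n = 31` → n = 31
`m = 24` → m = 24
`n = n << 2` → n = 124
`out = (n & m) | (n ^ m)` → out = 124
So n = 124

Answer: 124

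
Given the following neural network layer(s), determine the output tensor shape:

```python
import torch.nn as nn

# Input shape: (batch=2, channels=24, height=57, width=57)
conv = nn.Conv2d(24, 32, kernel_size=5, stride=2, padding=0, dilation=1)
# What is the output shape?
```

Input: (2, 24, 57, 57) -> Output: (2, 32, 27, 27)

Answer: (2, 32, 27, 27)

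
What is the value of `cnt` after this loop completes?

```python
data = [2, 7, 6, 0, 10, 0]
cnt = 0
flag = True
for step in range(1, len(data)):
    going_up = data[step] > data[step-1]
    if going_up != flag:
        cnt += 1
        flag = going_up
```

Count direction changes in [2, 7, 6, 0, 10, 0]
`cnt` takes the values: 0 → 1 → 2 → 3

Answer: 3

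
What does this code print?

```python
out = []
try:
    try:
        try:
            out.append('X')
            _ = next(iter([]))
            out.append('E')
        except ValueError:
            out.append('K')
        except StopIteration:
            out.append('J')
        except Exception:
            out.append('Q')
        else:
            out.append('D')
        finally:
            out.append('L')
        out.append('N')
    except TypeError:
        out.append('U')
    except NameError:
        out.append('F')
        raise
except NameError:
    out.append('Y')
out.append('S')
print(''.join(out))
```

Execution trace: 'X' (inner try body) → 'J' (inner except StopIteration) → 'L' (inner finally) → 'N' (try body, no exception) → 'S' (after the try/except). Output: XJLNS

Answer: XJLNS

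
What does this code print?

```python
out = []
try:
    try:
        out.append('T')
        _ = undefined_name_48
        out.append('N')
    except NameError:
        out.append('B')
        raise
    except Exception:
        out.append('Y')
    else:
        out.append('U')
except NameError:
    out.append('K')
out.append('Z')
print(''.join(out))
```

Execution trace: 'T' (inner try body) → 'B' (inner except NameError) → 'K' (outer except NameError) → 'Z' (after the try/except). Output: TBKZ

Answer: TBKZ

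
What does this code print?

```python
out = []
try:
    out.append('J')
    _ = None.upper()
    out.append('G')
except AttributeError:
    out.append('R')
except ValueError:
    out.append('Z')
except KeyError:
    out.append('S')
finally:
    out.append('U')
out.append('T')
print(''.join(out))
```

Execution trace: 'J' (try body) → 'R' (except AttributeError) → 'U' (finally) → 'T' (after the try/except). Output: JRUT

Answer: JRUT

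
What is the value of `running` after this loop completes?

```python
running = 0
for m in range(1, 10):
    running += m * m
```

Sum of squares 1² to 9² = 285
`running` takes the values: 0 → 1 → 5 → 14 → 30 → 55 → 91 → 140 → 204 → 285

Answer: 285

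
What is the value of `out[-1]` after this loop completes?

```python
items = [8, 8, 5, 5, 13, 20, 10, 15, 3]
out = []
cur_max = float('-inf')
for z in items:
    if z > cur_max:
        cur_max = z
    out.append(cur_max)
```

Running max ends at 20
`out` takes the values: [] → [8] → [8, 8] → [8, 8, 8] → [8, 8, 8, 8] → [8, 8, 8, 8, 13] → [8, 8, 8, 8, 13, 20] → [8, 8, 8, 8, 13, 20, 20] → [8, 8, 8, 8, 13, 20, 20, 20] → [8, 8, 8, 8, 13, 20, 20, 20, 20]
So `out[-1]` = 20

Answer: 20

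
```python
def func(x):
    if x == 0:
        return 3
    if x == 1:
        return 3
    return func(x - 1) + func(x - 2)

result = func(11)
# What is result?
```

Build up from base cases: func(0)=3, func(1)=3, func(2)=6, func(3)=9, func(4)=15, func(5)=24, func(6)=39, ..., func(11)=432

Answer: 432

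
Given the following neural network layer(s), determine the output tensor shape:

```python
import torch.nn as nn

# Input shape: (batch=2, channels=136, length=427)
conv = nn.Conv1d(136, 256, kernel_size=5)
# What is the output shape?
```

Input: (2, 136, 427) -> Output: (2, 256, 423)

Answer: (2, 256, 423)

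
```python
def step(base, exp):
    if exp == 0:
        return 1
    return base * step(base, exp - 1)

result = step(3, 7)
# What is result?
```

step(3, 7) = 3 * 3 * 3 * 3 * 3 * 3 * 3 = 2187

Answer: 2187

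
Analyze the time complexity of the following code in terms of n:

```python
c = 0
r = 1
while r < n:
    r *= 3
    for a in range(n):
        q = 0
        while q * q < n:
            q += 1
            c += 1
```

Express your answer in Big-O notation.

Each loop level contributes: log n × n × √n. Multiplying the contributions gives O(n√n log n).

Answer: O(n√n log n)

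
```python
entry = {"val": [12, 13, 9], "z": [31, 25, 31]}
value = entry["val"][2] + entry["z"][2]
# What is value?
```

Trace:
`entry = {"val": [12, 13, 9], "z": [31, 25, 31]}` → entry = {'val': [12, 13, 9], 'z': [31, 25, 31]}
`value = entry["val"][2] + entry["z"][2]` → value = 40
So value = 40

Answer: 40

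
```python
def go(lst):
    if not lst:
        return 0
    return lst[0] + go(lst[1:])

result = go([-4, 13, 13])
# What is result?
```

(-4) + 13 + 13 + 0 = 22

Answer: 22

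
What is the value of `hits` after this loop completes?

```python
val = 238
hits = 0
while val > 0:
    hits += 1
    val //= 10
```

Count digits by repeated division by 10
`hits` takes the values: 0 → 1 → 2 → 3

Answer: 3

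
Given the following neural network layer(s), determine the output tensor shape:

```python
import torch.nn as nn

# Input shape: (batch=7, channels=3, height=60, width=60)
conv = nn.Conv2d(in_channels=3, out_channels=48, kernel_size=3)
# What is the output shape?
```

Input: (7, 3, 60, 60) -> Output: (7, 48, 58, 58)

Answer: (7, 48, 58, 58)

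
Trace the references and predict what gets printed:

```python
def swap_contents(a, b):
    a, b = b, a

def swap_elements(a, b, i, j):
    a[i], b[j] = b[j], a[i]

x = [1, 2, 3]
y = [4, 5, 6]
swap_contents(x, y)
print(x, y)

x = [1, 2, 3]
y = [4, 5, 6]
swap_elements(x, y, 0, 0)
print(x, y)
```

Key concept: parameter rebinding vs mutation.
Step by step:
`x = [1, 2, 3]` → x = [1, 2, 3]
`y = [4, 5, 6]` → y = [4, 5, 6]
`swap_contents(x, y)` → no visible change to tracked variables
`print(x, y)` → prints [1, 2, 3] [4, 5, 6]
`x = [1, 2, 3]` → x = [1, 2, 3]
`y = [4, 5, 6]` → y = [4, 5, 6]
`swap_elements(x, y, 0, 0)` → x = [4, 2, 3]; y = [1, 5, 6]
`print(x, y)` → prints [4, 2, 3] [1, 5, 6]

Answer:
[1, 2, 3] [4, 5, 6]
[4, 2, 3] [1, 5, 6]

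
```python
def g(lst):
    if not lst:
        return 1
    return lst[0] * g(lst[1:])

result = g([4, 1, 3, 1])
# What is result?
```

Product over [4, 1, 3, 1] = 4 * 1 * 3 * 1 = 12

Answer: 12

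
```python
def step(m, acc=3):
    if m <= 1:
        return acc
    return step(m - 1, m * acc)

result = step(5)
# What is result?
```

Accumulator trace (n, acc): (5, 3) -> (4, 15) -> (3, 60) -> (2, 180) -> (1, 360) -> return 360

Answer: 360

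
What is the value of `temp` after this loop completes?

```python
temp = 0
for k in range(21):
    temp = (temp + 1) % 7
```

Increment mod 7, 21 times = 0
`temp` takes the values: 0 → 1 → 2 → 3 → 4 → 5 → 6 → 0 → 1 → 2 → 3 → 4 → 5 → 6 → 0 → 1 → 2 → 3 → 4 → 5 → 6 → 0

Answer: 0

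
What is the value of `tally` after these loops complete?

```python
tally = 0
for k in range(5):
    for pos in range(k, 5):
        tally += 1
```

Upper triangle: 5 + 4 + ... + 1
`tally` takes the values: 0 → 1 → 2 → 3 → 4 → 5 → 6 → 7 → 8 → 9 → 10 → 11 → 12 → 13 → 14 → 15

Answer: 15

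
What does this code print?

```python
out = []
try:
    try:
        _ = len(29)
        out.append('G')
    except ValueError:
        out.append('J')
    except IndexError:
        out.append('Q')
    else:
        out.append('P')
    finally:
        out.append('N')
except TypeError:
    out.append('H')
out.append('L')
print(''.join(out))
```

Execution trace: 'N' (finally) → 'H' (outer except TypeError) → 'L' (after the try/except). Output: NHL

Answer: NHL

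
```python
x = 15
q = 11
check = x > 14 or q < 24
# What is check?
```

Trace:
`x = 15` → x = 15
`q = 11` → q = 11
`check = x > 14 or q < 24` → check = True
So check = True

Answer: True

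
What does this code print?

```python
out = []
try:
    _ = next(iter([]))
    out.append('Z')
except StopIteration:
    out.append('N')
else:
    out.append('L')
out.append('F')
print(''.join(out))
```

Execution trace: 'N' (except StopIteration) → 'F' (after the try/except). Output: NF

Answer: NF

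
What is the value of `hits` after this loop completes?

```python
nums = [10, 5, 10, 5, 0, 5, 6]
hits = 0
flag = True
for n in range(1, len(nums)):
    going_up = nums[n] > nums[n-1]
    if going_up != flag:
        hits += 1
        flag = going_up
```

Count direction changes in [10, 5, 10, 5, 0, 5, 6]
`hits` takes the values: 0 → 1 → 2 → 3 → 4

Answer: 4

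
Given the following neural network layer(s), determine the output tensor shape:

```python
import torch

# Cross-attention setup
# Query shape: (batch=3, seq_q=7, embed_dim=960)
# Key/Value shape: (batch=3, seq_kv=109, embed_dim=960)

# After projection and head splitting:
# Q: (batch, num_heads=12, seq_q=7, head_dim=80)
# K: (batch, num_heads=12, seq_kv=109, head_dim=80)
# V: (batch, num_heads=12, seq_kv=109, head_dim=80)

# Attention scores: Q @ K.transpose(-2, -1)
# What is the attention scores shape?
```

Input: (3, 7, 960) -> Output: (3, 12, 7, 109)

Answer: (3, 12, 7, 109)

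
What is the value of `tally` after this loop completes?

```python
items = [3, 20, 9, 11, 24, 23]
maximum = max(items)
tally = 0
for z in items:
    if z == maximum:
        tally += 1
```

Count of max value 24 in [3, 20, 9, 11, 24, 23]
`tally` takes the values: 0 → 1

Answer: 1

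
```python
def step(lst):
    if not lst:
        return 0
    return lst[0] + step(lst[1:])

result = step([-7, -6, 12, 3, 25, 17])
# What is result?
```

(-7) + (-6) + 12 + 3 + 25 + 17 + 0 = 44

Answer: 44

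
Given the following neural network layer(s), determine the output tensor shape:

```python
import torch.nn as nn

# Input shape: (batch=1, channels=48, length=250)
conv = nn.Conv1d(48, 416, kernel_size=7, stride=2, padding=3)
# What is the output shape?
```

Input: (1, 48, 250) -> Output: (1, 416, 125)

Answer: (1, 416, 125)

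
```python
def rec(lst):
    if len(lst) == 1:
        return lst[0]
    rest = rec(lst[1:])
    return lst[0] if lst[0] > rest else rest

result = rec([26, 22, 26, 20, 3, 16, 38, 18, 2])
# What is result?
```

Recursive max over [26, 22, 26, 20, 3, 16, 38, 18, 2] = 38

Answer: 38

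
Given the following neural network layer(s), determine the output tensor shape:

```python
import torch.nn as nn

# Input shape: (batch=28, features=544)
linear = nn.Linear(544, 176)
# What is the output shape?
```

Input: (28, 544) -> Output: (28, 176)

Answer: (28, 176)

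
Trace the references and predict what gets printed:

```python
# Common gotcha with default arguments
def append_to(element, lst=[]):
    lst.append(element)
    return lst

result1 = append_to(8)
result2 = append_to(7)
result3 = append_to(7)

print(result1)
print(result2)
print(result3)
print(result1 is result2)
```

Key concept: mutable default argument gotcha.
Step by step:
`result1 = append_to(8)` → result1 = [8]
`result2 = append_to(7)` → result1 = [8, 7] (same object as result2); result2 = [8, 7] (same object as result1)
`result3 = append_to(7)` → result1 = [8, 7, 7] (same object as result2, result3); result2 = [8, 7, 7] (same object as result1, result3); result3 = [8, 7, 7] (same object as result1, result2)
`print(result1)` → prints [8, 7, 7]
`print(result2)` → prints [8, 7, 7]
`print(result3)` → prints [8, 7, 7]
`print(result1 is result2)` → prints True

Answer:
[8, 7, 7]
[8, 7, 7]
[8, 7, 7]
True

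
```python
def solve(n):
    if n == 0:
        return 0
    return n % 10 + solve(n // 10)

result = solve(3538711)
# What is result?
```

Sum of digits of 3538711: 1 + 1 + 7 + 8 + 3 + 5 + 3 = 28

Answer: 28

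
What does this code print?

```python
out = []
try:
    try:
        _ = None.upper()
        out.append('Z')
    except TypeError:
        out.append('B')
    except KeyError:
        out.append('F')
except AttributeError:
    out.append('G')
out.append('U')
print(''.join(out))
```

Execution trace: 'G' (outer except AttributeError) → 'U' (after the try/except). Output: GU

Answer: GU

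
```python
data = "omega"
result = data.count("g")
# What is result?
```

Trace:
`data = "omega"` → data = 'omega'
`result = data.count("g")` → result = 1
So result = 1

Answer: 1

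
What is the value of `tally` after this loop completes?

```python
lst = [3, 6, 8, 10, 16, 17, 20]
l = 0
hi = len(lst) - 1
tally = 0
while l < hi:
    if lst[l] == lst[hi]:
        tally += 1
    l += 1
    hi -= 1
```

Count matching pairs from ends
`tally` takes the values: 0

Answer: 0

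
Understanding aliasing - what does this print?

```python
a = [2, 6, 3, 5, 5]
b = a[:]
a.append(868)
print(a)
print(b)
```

Key concept: slice [:] creates copy.
Step by step:
`a = [2, 6, 3, 5, 5]` → a = [2, 6, 3, 5, 5]
`b = a[:]` → b = [2, 6, 3, 5, 5]
`a.append(868)` → a = [2, 6, 3, 5, 5, 868]
`print(a)` → prints [2, 6, 3, 5, 5, 868]
`print(b)` → prints [2, 6, 3, 5, 5]

Answer:
[2, 6, 3, 5, 5, 868]
[2, 6, 3, 5, 5]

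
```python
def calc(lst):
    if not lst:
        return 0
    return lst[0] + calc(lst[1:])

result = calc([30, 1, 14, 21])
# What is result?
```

30 + 1 + 14 + 21 + 0 = 66

Answer: 66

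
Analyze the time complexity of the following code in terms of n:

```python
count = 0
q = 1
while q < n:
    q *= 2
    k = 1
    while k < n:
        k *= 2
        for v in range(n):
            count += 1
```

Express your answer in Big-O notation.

Each loop level contributes: log n × log n × n. Multiplying the contributions gives O(n log² n).

Answer: O(n log² n)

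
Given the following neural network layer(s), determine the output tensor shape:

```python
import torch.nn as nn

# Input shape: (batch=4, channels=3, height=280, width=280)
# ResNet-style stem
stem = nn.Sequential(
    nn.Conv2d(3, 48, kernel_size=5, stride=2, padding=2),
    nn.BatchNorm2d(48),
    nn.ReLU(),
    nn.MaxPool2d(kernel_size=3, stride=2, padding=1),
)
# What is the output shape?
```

Input: (4, 3, 280, 280) -> after Conv2d 5x5 stride=2: (4, 48, 140, 140) -> Output: (4, 48, 70, 70)

Answer: (4, 48, 70, 70)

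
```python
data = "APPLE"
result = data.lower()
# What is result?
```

Trace:
`data = "APPLE"` → data = 'APPLE'
`result = data.lower()` → result = 'apple'
So result = 'apple'

Answer: 'apple'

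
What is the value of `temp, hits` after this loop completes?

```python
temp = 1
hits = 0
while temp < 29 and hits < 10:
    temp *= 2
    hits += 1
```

Double until >= 29 or 10 iterations
`temp, hits` takes the values: (1, 0) → (2, 0) → (2, 1) → (4, 1) → (4, 2) → (8, 2) → (8, 3) → (16, 3) → (16, 4) → (32, 4) → (32, 5)

Answer: 32, 5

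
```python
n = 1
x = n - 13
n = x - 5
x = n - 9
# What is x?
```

Trace:
`n = 1` → n = 1
`x = n - 13` → x = -12
`n = x - 5` → n = -17
`x = n - 9` → x = -26
So x = -26

Answer: -26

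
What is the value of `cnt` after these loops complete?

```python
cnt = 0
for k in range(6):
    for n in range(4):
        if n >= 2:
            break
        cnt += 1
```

Inner breaks at 2, outer runs 6 times
`cnt` takes the values: 0 → 1 → 2 → 3 → 4 → 5 → 6 → 7 → 8 → 9 → 10 → 11 → 12

Answer: 12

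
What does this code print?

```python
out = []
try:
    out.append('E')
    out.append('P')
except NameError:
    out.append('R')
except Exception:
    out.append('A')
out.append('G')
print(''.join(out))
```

Execution trace: 'E' (try body) → 'P' (try body, no exception) → 'G' (after the try/except). Output: EPG

Answer: EPG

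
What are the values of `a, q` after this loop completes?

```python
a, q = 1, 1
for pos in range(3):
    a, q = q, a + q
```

Fibonacci: after 3 iterations
`a, q` takes the values: (1, 1) → (1, 2) → (2, 3) → (3, 5)

Answer: 3, 5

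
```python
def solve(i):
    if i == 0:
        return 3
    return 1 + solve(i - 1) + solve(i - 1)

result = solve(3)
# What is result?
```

solve(i) = 1 + 2·solve(i-1), solve(0)=3. Closed form: (3+1)·2^3 - 1 = 31.

Answer: 31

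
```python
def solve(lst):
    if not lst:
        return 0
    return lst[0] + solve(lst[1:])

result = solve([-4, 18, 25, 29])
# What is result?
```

(-4) + 18 + 25 + 29 + 0 = 68

Answer: 68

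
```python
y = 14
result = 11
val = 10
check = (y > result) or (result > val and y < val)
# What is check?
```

Trace:
`y = 14` → y = 14
`result = 11` → result = 11
`val = 10` → val = 10
`check = (y > result) or (result > val and y < val)` → check = True
So check = True

Answer: True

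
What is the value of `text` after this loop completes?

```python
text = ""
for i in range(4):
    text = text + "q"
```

Repeat 'q' 4 times
`text` takes the values: "" → "q" → "qq" → "qqq" → "qqqq"

Answer: "qqqq"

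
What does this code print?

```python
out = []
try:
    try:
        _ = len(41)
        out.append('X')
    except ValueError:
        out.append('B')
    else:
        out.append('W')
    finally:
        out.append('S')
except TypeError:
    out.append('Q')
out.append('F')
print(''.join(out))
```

Execution trace: 'S' (finally) → 'Q' (outer except TypeError) → 'F' (after the try/except). Output: SQF

Answer: SQF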